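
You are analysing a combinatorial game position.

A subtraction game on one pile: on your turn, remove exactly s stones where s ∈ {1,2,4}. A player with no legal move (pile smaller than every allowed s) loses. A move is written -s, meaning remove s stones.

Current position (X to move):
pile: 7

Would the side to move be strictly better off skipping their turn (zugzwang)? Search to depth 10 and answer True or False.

zugzwang(7, X) = False

[7] X move#1: -1:+1/6*, -2:-1/5, -4:+1/3
[6] O move#2: -1:-1/5*, -2:-1/4, -4:-1/2
[5] X move#3: -1:-1/4, -2:+1/3*, -4:-1/1
[3] O move#4: -1:-1/2*, -2:-1/1
[2] X move#5: -1:-1/1, -2:+1/0*
[0] end (terminal -1, O#6); searched 7 to 10
if X skipped the turn, O would face:
~ [7] O move#1: -1:+1/6*, -2:-1/5, -4:+1/3
~ [6] X move#2: -1:-1/5*, -2:-1/4, -4:-1/2
~ [5] O move#3: -1:-1/4, -2:+1/3*, -4:-1/1
~ [3] X move#4: -1:-1/2*, -2:-1/1
~ [2] O move#5: -1:-1/1, -2:+1/0*
~ [0] end (terminal -1, X#6); searched 7 to 10
compare (X): move=+1 vs pass=-1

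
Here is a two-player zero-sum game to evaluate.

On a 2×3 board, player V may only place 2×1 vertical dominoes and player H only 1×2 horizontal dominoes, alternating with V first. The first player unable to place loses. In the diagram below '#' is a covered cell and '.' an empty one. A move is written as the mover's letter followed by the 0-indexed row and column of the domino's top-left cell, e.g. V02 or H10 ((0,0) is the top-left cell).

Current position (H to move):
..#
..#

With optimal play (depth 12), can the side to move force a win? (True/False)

H winning at [..#/..#]: True

p1 H@[..#/..#]: H00[###/..#]+1* H10[..#/###]+1
p2 V@[###/..#] terminal -1; root [..#/..#] d12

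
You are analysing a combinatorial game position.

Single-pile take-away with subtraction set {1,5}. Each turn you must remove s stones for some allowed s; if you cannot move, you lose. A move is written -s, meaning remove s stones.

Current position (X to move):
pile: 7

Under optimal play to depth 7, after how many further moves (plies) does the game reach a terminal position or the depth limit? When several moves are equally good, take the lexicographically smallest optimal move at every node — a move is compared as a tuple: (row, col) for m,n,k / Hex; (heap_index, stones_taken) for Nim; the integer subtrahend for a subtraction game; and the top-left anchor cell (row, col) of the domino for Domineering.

ply 1, X at 7 | -1=+1→6*; -5=+1→2
ply 2, O at 6 | -1=-1→5*; -5=-1→1
ply 3, X at 5 | -1=+1→4*; -5=+1→0
ply 4, O at 4 | -1=-1→3*
ply 5, X at 3 | -1=+1→2*
ply 6, O at 2 | -1=-1→1*
ply 7, X at 1 | -1=+1→0*
ply 8: 0 is terminal -1 (O); from 7 depth 7

PV length from [7]: 7 plies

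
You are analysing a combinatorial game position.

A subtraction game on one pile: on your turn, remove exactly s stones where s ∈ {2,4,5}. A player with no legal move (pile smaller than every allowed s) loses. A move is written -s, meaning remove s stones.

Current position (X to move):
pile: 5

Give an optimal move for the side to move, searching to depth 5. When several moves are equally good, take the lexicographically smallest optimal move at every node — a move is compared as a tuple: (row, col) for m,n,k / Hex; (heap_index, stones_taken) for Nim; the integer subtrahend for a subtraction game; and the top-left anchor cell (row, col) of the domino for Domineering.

X's best at [5]: -4

p1 X@[5]: -2[3]-1 -4[1]+1* -5[0]+1
p2 O@[1] terminal -1; root [5] d5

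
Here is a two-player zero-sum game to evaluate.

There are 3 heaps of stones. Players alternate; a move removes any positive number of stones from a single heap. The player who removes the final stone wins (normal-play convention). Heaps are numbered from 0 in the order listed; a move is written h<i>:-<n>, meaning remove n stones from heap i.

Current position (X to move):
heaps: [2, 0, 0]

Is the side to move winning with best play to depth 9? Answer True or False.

X winning at [(2,0,0)]: True

p1 X@[(2,0,0)]: h0:-1[(1,0,0)]-1 h0:-2[(0,0,0)]+1*
p2 O@[(0,0,0)] terminal -1; root [(2,0,0)] d9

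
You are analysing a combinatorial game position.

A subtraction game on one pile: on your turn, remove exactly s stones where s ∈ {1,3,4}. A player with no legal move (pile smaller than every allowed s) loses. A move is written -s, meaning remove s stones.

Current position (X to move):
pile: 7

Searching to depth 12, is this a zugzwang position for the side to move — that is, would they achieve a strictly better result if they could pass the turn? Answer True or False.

[7] X move#1: -1:-1/6*, -3:-1/4, -4:-1/3
[6] O move#2: -1:-1/5, -3:-1/3, -4:+1/2*
[2] X move#3: -1:-1/1*
[1] O move#4: -1:+1/0*
[0] end (terminal -1, X#5); searched 7 to 12
pass branch (O moves first from the same position):
  | [7] O move#1: -1:-1/6*, -3:-1/4, -4:-1/3
  | [6] X move#2: -1:-1/5, -3:-1/3, -4:+1/2*
  | [2] O move#3: -1:-1/1*
  | [1] X move#4: -1:+1/0*
  | [0] end (terminal -1, O#5); searched 7 to 12
X moving scores -1; X passing scores +1

zugzwang(7, X) = True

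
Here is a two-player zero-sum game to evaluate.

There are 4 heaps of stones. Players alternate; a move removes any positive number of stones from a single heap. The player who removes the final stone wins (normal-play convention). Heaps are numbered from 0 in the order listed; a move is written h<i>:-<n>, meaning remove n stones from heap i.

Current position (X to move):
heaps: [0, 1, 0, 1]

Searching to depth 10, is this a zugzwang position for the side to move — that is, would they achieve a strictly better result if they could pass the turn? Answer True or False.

zugzwang((0,1,0,1), X) = True

ply 1, X at (0,1,0,1) | h1:-1=-1→(0,0,0,1)*; h3:-1=-1→(0,1,0,0)
ply 2, O at (0,0,0,1) | h3:-1=+1→(0,0,0,0)*
ply 3: (0,0,0,0) is terminal -1 (X); from (0,1,0,1) depth 10
suppose X passes — search the same position with O to move:
pass> ply 1, O at (0,1,0,1) | h1:-1=-1→(0,0,0,1)*; h3:-1=-1→(0,1,0,0)
pass> ply 2, X at (0,0,0,1) | h3:-1=+1→(0,0,0,0)*
pass> ply 3: (0,0,0,0) is terminal -1 (O); from (0,1,0,1) depth 10
for X: play -1, pass +1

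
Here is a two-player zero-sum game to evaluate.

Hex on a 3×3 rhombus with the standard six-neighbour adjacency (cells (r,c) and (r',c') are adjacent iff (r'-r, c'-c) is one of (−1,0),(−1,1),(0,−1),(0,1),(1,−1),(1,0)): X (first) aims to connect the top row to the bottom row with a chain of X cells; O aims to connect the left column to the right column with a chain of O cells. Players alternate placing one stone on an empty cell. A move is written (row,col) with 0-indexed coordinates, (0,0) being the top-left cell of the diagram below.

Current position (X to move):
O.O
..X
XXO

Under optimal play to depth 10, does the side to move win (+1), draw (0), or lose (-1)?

p1 X@[O.O/..X/XXO]: (0,1)[OXO/..X/XXO]+1* (1,0)[O.O/X.X/XXO]-1 (1,1)[O.O/.XX/XXO]-1
p2 O@[OXO/..X/XXO]: (1,0)[OXO/O.X/XXO]-1* (1,1)[OXO/.OX/XXO]-1
p3 X@[OXO/O.X/XXO]: (1,1)[OXO/OXX/XXO]+1*
p4 O@[OXO/OXX/XXO] terminal -1; root [O.O/..X/XXO] d10

value(O.O/..X/XXO, X) = +1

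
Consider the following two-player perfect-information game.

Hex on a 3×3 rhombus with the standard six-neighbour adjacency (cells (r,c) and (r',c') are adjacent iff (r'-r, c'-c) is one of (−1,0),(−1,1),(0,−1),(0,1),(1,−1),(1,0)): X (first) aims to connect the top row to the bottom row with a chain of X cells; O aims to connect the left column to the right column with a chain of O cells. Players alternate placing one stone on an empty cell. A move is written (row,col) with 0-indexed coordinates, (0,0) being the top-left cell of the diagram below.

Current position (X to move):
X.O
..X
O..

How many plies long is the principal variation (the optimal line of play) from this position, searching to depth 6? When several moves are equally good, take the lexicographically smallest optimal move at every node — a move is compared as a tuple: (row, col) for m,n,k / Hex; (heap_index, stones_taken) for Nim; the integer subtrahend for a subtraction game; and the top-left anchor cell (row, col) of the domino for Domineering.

[X.O/..X/O..] X move#1: (0,1):-1/XXO/..X/O.., (1,0):-1/X.O/X.X/O.., (1,1):+1/X.O/.XX/O..*, (2,1):-1/X.O/..X/OX., (2,2):-1/X.O/..X/O.X
[X.O/.XX/O..] O move#2: (0,1):-1/XOO/.XX/O..*, (1,0):-1/X.O/OXX/O.., (2,1):-1/X.O/.XX/OO., (2,2):-1/X.O/.XX/O.O
[XOO/.XX/O..] X move#3: (1,0):+1/XOO/XXX/O..*, (2,1):-1/XOO/.XX/OX., (2,2):-1/XOO/.XX/O.X
[XOO/XXX/O..] O move#4: (2,1):-1/XOO/XXX/OO.*, (2,2):-1/XOO/XXX/O.O
[XOO/XXX/OO.] X move#5: (2,2):+1/XOO/XXX/OOX*
[XOO/XXX/OOX] end (terminal -1, O#6); searched X.O/..X/O.. to 6

PV length from [X.O/..X/O..]: 5 plies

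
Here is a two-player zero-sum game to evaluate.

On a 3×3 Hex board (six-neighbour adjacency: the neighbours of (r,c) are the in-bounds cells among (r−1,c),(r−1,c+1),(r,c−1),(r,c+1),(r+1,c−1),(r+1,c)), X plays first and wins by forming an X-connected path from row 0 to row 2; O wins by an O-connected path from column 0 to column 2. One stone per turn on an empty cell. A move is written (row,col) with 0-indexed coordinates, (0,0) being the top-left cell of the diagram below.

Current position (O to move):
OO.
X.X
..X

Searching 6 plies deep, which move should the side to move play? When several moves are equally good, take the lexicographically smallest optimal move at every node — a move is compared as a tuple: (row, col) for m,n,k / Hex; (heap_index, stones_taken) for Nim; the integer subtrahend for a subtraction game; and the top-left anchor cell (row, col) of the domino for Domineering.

ply 1, O at OO./X.X/..X | (0,2)=+1→OOO/X.X/..X*; (1,1)=-1→OO./XOX/..X; (2,0)=-1→OO./X.X/O.X; (2,1)=-1→OO./X.X/.OX
ply 2: OOO/X.X/..X is terminal -1 (X); from OO./X.X/..X depth 6

O's best at [OO./X.X/..X]: (0,2)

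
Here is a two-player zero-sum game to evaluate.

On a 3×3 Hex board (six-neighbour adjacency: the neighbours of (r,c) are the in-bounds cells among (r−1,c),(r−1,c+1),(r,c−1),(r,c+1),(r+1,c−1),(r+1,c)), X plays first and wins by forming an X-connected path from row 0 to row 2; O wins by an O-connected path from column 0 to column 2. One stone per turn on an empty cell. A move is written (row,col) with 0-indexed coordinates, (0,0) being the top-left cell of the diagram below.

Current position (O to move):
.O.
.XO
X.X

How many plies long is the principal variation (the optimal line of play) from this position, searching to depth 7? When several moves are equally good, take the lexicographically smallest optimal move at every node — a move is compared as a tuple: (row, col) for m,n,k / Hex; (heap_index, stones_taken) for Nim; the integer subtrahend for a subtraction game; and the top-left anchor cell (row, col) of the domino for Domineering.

PV length from [.O./.XO/X.X]: 3 plies

ply 1, O at .O./.XO/X.X | (0,0)=-1→OO./.XO/X.X; (0,2)=+1→.OO/.XO/X.X*; (1,0)=-1→.O./OXO/X.X; (2,1)=-1→.O./.XO/XOX
ply 2, X at .OO/.XO/X.X | (0,0)=-1→XOO/.XO/X.X*; (1,0)=-1→.OO/XXO/X.X; (2,1)=-1→.OO/.XO/XXX
ply 3, O at XOO/.XO/X.X | (1,0)=+1→XOO/OXO/X.X*; (2,1)=-1→XOO/.XO/XOX
ply 4: XOO/OXO/X.X is terminal -1 (X); from .O./.XO/X.X depth 7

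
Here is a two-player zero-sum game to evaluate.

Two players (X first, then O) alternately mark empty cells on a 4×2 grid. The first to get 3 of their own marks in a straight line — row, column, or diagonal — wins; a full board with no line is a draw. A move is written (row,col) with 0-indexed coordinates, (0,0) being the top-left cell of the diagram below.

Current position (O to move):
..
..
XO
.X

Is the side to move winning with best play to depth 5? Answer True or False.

O winning at [../../XO/.X]: False

ply 1, O at ../../XO/.X | (0,0)=+0→O./../XO/.X*; (0,1)=+0→.O/../XO/.X; (1,0)=+0→../O./XO/.X; (1,1)=+0→../.O/XO/.X; (3,0)=+0→../../XO/OX
ply 2, X at O./../XO/.X | (0,1)=+0→OX/../XO/.X*; (1,0)=+0→O./X./XO/.X; (1,1)=+0→O./.X/XO/.X; (3,0)=+0→O./../XO/XX
ply 3, O at OX/../XO/.X | (1,0)=+0→OX/O./XO/.X*; (1,1)=+0→OX/.O/XO/.X; (3,0)=+0→OX/../XO/OX
ply 4, X at OX/O./XO/.X | (1,1)=+0→OX/OX/XO/.X*; (3,0)=+0→OX/O./XO/XX
ply 5, O at OX/OX/XO/.X | (3,0)=+0→OX/OX/XO/OX*
ply 6: OX/OX/XO/OX is terminal +0 (X); from ../../XO/.X depth 5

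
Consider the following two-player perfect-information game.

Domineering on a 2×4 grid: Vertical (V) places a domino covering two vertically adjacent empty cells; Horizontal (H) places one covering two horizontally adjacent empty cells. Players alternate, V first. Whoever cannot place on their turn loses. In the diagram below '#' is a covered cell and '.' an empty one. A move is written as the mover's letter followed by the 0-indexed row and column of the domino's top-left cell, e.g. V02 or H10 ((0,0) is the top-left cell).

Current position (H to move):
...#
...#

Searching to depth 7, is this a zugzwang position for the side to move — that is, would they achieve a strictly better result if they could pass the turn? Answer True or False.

p1 H@[...#/...#]: H00[##.#/...#]+1* H01[.###/...#]+1 H10[...#/##.#]+1 H11[...#/.###]+1
p2 V@[##.#/...#]: V02[####/..##]-1*
p3 H@[####/..##]: H10[####/####]+1*
p4 V@[####/####] terminal -1; root [...#/...#] d7
if H skipped the turn, V would face:
~ p1 V@[...#/...#]: V00[#..#/#..#]-1 V01[.#.#/.#.#]+1* V02[..##/..##]-1
~ p2 H@[.#.#/.#.#] terminal -1; root [...#/...#] d7
compare (H): move=+1 vs pass=-1

zugzwang(...#/...#, H) = False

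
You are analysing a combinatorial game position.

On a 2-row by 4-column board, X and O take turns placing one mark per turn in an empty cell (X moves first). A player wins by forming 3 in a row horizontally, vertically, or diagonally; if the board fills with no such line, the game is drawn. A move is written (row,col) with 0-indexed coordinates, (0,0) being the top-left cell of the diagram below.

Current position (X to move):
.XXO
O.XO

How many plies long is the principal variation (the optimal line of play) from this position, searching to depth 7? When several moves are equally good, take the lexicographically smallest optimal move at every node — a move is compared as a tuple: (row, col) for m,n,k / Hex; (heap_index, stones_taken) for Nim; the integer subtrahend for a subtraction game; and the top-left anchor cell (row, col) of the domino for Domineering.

[.XXO/O.XO] X move#1: (0,0):+1/XXXO/O.XO*, (1,1):+0/.XXO/OXXO
[XXXO/O.XO] end (terminal -1, O#2); searched .XXO/O.XO to 7

PV length from [.XXO/O.XO]: 1 ply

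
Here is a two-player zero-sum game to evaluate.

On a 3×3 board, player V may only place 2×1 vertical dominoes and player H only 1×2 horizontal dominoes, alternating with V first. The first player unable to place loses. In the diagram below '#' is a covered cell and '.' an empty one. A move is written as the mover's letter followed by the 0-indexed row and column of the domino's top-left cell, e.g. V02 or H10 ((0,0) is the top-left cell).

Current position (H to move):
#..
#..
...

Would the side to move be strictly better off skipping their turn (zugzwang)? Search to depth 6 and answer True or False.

[#../#../...] H move#1: H01:-1/###/#../..., H11:+1/#../###/...*, H20:-1/#../#../##., H21:-1/#../#../.##
[#../###/...] end (terminal -1, V#2); searched #../#../... to 6
if H skipped the turn, V would face:
~ [#../#../...] V move#1: V01:+1/##./##./...*, V02:+1/#.#/#.#/..., V11:+1/#../##./.#., V12:+1/#../#.#/..#
~ [##./##./...] H move#2: H20:-1/##./##./##.*, H21:-1/##./##./.##
~ [##./##./##.] V move#3: V02:+1/###/###/##.*, V12:+1/##./###/###
~ [###/###/##.] end (terminal -1, H#4); searched #../#../... to 6
compare (H): move=+1 vs pass=-1

zugzwang(#../#../..., H) = False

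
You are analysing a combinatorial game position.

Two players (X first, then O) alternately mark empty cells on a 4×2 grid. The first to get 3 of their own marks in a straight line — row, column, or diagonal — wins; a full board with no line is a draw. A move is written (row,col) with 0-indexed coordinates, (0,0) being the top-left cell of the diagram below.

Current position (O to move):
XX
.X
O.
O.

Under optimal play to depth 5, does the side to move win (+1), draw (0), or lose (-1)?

p1 O@[XX/.X/O./O.]: (1,0)[XX/OX/O./O.]+1* (2,1)[XX/.X/OO/O.]+0 (3,1)[XX/.X/O./OO]-1
p2 X@[XX/OX/O./O.] terminal -1; root [XX/.X/O./O.] d5

value(XX/.X/O./O., O) = +1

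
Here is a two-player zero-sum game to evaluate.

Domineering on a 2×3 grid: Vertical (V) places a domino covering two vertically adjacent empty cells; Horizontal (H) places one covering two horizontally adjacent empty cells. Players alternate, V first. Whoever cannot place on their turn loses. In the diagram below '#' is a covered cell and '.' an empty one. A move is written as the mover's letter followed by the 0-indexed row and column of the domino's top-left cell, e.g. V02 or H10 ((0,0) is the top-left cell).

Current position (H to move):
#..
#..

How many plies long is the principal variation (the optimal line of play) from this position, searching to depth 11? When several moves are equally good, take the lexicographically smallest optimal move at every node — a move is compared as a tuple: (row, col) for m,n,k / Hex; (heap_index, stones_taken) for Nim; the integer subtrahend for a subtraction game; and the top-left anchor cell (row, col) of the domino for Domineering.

[#../#..] H move#1: H01:+1/###/#..*, H11:+1/#../###
[###/#..] end (terminal -1, V#2); searched #../#.. to 11

PV length from [#../#..]: 1 ply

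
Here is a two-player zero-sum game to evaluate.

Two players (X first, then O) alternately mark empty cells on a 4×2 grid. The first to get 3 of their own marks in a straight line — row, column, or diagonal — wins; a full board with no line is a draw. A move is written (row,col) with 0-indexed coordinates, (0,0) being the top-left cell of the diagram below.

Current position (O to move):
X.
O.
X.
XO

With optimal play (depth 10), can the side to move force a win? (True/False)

O winning at [X./O./X./XO]: False

p1 O@[X./O./X./XO]: (0,1)[XO/O./X./XO]+0* (1,1)[X./OO/X./XO]+0 (2,1)[X./O./XO/XO]+0
p2 X@[XO/O./X./XO]: (1,1)[XO/OX/X./XO]+0* (2,1)[XO/O./XX/XO]+0
p3 O@[XO/OX/X./XO]: (2,1)[XO/OX/XO/XO]+0*
p4 X@[XO/OX/XO/XO] terminal +0; root [X./O./X./XO] d10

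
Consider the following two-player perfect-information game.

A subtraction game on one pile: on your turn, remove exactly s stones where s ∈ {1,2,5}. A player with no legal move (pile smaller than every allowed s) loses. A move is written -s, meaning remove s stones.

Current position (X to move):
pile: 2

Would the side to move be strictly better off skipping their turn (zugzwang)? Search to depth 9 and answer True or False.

ply 1, X at 2 | -1=-1→1; -2=+1→0*
ply 2: 0 is terminal -1 (O); from 2 depth 9
suppose X passes — search the same position with O to move:
pass> ply 1, O at 2 | -1=-1→1; -2=+1→0*
pass> ply 2: 0 is terminal -1 (X); from 2 depth 9
for X: play +1, pass -1

zugzwang(2, X) = False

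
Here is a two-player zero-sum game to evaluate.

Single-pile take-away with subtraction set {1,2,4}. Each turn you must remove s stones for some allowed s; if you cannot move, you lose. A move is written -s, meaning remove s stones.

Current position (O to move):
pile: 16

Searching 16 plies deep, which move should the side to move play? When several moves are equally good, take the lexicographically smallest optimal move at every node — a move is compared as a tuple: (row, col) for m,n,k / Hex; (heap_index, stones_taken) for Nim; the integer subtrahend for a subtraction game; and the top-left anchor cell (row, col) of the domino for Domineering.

p1 O@[16]: -1[15]+1* -2[14]-1 -4[12]+1
p2 X@[15]: -1[14]-1* -2[13]-1 -4[11]-1
p3 O@[14]: -1[13]-1 -2[12]+1* -4[10]-1
p4 X@[12]: -1[11]-1* -2[10]-1 -4[8]-1
p5 O@[11]: -1[10]-1 -2[9]+1* -4[7]-1
p6 X@[9]: -1[8]-1* -2[7]-1 -4[5]-1
p7 O@[8]: -1[7]-1 -2[6]+1* -4[4]-1
p8 X@[6]: -1[5]-1* -2[4]-1 -4[2]-1
p9 O@[5]: -1[4]-1 -2[3]+1* -4[1]-1
p10 X@[3]: -1[2]-1* -2[1]-1
p11 O@[2]: -1[1]-1 -2[0]+1*
p12 X@[0] terminal -1; root [16] d16

O's best at [16]: -1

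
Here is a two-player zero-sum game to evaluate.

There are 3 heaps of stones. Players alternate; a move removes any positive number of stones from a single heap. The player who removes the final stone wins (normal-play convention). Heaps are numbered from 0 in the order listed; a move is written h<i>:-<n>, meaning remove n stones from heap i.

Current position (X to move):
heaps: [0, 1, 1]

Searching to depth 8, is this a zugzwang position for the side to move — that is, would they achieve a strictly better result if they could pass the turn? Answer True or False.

zugzwang((0,1,1), X) = True

[(0,1,1)] X move#1: h1:-1:-1/(0,0,1)*, h2:-1:-1/(0,1,0)
[(0,0,1)] O move#2: h2:-1:+1/(0,0,0)*
[(0,0,0)] end (terminal -1, X#3); searched (0,1,1) to 8
if X skipped the turn, O would face:
~ [(0,1,1)] O move#1: h1:-1:-1/(0,0,1)*, h2:-1:-1/(0,1,0)
~ [(0,0,1)] X move#2: h2:-1:+1/(0,0,0)*
~ [(0,0,0)] end (terminal -1, O#3); searched (0,1,1) to 8
compare (X): move=-1 vs pass=+1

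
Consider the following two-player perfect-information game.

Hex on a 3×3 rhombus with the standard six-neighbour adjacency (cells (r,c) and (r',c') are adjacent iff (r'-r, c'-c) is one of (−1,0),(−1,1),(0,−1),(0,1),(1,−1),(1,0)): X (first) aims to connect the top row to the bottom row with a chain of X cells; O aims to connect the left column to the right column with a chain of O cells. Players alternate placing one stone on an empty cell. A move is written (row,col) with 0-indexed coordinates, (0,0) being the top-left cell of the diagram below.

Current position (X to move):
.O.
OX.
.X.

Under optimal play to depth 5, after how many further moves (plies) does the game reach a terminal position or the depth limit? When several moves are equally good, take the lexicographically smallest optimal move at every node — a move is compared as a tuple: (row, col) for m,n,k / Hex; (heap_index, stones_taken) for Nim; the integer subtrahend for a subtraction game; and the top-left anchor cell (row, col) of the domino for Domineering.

p1 X@[.O./OX./.X.]: (0,0)[XO./OX./.X.]-1 (0,2)[.OX/OX./.X.]+1* (1,2)[.O./OXX/.X.]-1 (2,0)[.O./OX./XX.]-1 (2,2)[.O./OX./.XX]-1
p2 O@[.OX/OX./.X.] terminal -1; root [.O./OX./.X.] d5

PV length from [.O./OX./.X.]: 1 ply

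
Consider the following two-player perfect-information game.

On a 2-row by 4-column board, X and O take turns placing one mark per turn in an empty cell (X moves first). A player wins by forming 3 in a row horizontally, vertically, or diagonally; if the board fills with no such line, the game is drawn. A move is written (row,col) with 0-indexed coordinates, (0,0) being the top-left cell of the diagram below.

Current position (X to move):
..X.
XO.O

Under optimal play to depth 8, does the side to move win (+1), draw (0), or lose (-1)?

ply 1, X at ..X./XO.O | (0,0)=-1→X.X./XO.O; (0,1)=-1→.XX./XO.O; (0,3)=-1→..XX/XO.O; (1,2)=+0→..X./XOXO*
ply 2, O at ..X./XOXO | (0,0)=+0→O.X./XOXO*; (0,1)=+0→.OX./XOXO; (0,3)=+0→..XO/XOXO
ply 3, X at O.X./XOXO | (0,1)=+0→OXX./XOXO*; (0,3)=+0→O.XX/XOXO
ply 4, O at OXX./XOXO | (0,3)=+0→OXXO/XOXO*
ply 5: OXXO/XOXO is terminal +0 (X); from ..X./XO.O depth 8

value(..X./XO.O, X) = 0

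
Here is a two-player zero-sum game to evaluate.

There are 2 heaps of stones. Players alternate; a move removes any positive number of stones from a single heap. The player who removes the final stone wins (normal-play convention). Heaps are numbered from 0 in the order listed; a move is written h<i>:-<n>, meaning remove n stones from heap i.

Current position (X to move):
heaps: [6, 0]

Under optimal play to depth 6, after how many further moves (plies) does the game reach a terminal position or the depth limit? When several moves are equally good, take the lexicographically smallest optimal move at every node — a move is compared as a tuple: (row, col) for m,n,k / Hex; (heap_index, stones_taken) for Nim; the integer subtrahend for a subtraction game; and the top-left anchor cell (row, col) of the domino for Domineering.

PV length from [(6,0)]: 1 ply

p1 X@[(6,0)]: h0:-1[(5,0)]-1 h0:-2[(4,0)]-1 h0:-3[(3,0)]-1 h0:-4[(2,0)]-1 h0:-5[(1,0)]-1 h0:-6[(0,0)]+1*
p2 O@[(0,0)] terminal -1; root [(6,0)] d6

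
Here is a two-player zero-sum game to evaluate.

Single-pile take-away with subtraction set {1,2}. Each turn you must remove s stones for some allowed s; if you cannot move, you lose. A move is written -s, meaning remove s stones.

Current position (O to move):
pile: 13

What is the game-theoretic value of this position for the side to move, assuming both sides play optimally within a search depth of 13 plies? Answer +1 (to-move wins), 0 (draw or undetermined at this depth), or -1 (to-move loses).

value(13, O) = +1

ply 1, O at 13 | -1=+1→12*; -2=-1→11
ply 2, X at 12 | -1=-1→11*; -2=-1→10
ply 3, O at 11 | -1=-1→10; -2=+1→9*
ply 4, X at 9 | -1=-1→8*; -2=-1→7
ply 5, O at 8 | -1=-1→7; -2=+1→6*
ply 6, X at 6 | -1=-1→5*; -2=-1→4
ply 7, O at 5 | -1=-1→4; -2=+1→3*
ply 8, X at 3 | -1=-1→2*; -2=-1→1
ply 9, O at 2 | -1=-1→1; -2=+1→0*
ply 10: 0 is terminal -1 (X); from 13 depth 13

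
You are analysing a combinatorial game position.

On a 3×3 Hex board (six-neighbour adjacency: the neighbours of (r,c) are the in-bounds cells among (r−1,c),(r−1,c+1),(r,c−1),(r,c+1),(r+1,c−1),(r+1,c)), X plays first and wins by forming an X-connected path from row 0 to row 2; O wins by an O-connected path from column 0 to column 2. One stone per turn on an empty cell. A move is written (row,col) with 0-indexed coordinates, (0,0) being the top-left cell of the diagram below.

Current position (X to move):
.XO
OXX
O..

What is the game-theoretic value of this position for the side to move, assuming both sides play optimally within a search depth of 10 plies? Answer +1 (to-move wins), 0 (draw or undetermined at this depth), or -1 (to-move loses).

value(.XO/OXX/O.., X) = +1

p1 X@[.XO/OXX/O..]: (0,0)[XXO/OXX/O..]+1* (2,1)[.XO/OXX/OX.]+1 (2,2)[.XO/OXX/O.X]+1
p2 O@[XXO/OXX/O..]: (2,1)[XXO/OXX/OO.]-1* (2,2)[XXO/OXX/O.O]-1
p3 X@[XXO/OXX/OO.]: (2,2)[XXO/OXX/OOX]+1*
p4 O@[XXO/OXX/OOX] terminal -1; root [.XO/OXX/O..] d10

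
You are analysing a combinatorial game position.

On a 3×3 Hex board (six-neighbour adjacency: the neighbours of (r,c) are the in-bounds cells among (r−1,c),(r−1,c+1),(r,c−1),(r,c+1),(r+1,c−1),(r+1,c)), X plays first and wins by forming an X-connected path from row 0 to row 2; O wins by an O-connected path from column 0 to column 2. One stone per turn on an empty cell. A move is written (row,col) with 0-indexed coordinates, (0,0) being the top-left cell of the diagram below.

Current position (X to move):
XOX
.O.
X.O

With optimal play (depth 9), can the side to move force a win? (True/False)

ply 1, X at XOX/.O./X.O | (1,0)=+1→XOX/XO./X.O*; (1,2)=+1→XOX/.OX/X.O; (2,1)=+1→XOX/.O./XXO
ply 2: XOX/XO./X.O is terminal -1 (O); from XOX/.O./X.O depth 9

X winning at [XOX/.O./X.O]: True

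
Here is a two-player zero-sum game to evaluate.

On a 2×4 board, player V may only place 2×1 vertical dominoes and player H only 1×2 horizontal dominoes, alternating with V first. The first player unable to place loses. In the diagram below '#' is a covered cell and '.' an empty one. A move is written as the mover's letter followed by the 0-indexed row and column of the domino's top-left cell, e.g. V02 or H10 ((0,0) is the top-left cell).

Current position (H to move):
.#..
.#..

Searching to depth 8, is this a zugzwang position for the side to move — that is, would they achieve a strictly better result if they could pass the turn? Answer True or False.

[.#../.#..] H move#1: H02:+1/.###/.#..*, H12:+1/.#../.###
[.###/.#..] V move#2: V00:-1/####/##..*
[####/##..] H move#3: H12:+1/####/####*
[####/####] end (terminal -1, V#4); searched .#../.#.. to 8
pass branch (V moves first from the same position):
  | [.#../.#..] V move#1: V00:-1/##../##.., V02:+1/.##./.##.*, V03:+1/.#.#/.#.#
  | [.##./.##.] end (terminal -1, H#2); searched .#../.#.. to 8
H moving scores +1; H passing scores -1

zugzwang(.#../.#.., H) = False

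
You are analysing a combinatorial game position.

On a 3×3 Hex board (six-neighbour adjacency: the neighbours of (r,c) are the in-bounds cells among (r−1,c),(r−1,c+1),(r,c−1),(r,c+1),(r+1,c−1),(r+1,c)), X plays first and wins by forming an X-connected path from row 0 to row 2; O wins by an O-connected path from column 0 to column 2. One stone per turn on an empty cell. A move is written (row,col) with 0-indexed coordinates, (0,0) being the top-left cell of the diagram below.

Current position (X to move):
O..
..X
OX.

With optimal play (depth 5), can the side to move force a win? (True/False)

p1 X@[O../..X/OX.]: (0,1)[OX./..X/OX.]+1* (0,2)[O.X/..X/OX.]+1 (1,0)[O../X.X/OX.]-1 (1,1)[O../.XX/OX.]+1 (2,2)[O../..X/OXX]-1
p2 O@[OX./..X/OX.]: (0,2)[OXO/..X/OX.]-1* (1,0)[OX./O.X/OX.]-1 (1,1)[OX./.OX/OX.]-1 (2,2)[OX./..X/OXO]-1
p3 X@[OXO/..X/OX.]: (1,0)[OXO/X.X/OX.]-1 (1,1)[OXO/.XX/OX.]+1* (2,2)[OXO/..X/OXX]-1
p4 O@[OXO/.XX/OX.] terminal -1; root [O../..X/OX.] d5

X winning at [O../..X/OX.]: True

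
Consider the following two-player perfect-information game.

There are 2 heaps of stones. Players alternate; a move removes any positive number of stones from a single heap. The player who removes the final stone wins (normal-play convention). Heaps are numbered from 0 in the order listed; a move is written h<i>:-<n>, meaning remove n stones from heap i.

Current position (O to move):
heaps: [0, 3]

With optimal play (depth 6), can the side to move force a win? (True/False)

O winning at [(0,3)]: True

[(0,3)] O move#1: h1:-1:-1/(0,2), h1:-2:-1/(0,1), h1:-3:+1/(0,0)*
[(0,0)] end (terminal -1, X#2); searched (0,3) to 6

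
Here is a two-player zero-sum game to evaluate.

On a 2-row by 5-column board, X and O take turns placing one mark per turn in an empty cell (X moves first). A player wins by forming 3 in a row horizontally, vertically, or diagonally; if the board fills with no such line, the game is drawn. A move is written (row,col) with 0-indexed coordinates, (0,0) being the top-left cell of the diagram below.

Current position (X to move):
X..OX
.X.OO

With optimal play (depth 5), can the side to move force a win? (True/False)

ply 1, X at X..OX/.X.OO | (0,1)=-1→XX.OX/.X.OO; (0,2)=-1→X.XOX/.X.OO; (1,0)=-1→X..OX/XX.OO; (1,2)=+0→X..OX/.XXOO*
ply 2, O at X..OX/.XXOO | (0,1)=-1→XO.OX/.XXOO; (0,2)=-1→X.OOX/.XXOO; (1,0)=+0→X..OX/OXXOO*
ply 3, X at X..OX/OXXOO | (0,1)=+0→XX.OX/OXXOO*; (0,2)=+0→X.XOX/OXXOO
ply 4, O at XX.OX/OXXOO | (0,2)=+0→XXOOX/OXXOO*
ply 5: XXOOX/OXXOO is terminal +0 (X); from X..OX/.X.OO depth 5

X winning at [X..OX/.X.OO]: False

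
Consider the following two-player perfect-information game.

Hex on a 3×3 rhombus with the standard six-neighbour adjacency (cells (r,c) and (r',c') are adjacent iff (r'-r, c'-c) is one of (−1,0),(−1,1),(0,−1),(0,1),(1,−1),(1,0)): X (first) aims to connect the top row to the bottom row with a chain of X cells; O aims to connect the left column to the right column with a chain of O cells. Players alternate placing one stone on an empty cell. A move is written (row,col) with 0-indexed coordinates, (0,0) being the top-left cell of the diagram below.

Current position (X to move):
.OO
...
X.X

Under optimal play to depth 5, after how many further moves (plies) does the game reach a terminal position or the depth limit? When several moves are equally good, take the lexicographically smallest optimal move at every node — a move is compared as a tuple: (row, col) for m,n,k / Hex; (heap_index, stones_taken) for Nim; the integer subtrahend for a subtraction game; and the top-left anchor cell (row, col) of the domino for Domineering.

ply 1, X at .OO/.../X.X | (0,0)=-1→XOO/.../X.X*; (1,0)=-1→.OO/X../X.X; (1,1)=-1→.OO/.X./X.X; (1,2)=-1→.OO/..X/X.X; (2,1)=-1→.OO/.../XXX
ply 2, O at XOO/.../X.X | (1,0)=+1→XOO/O../X.X*; (1,1)=-1→XOO/.O./X.X; (1,2)=-1→XOO/..O/X.X; (2,1)=-1→XOO/.../XOX
ply 3: XOO/O../X.X is terminal -1 (X); from .OO/.../X.X depth 5

PV length from [.OO/.../X.X]: 2 plies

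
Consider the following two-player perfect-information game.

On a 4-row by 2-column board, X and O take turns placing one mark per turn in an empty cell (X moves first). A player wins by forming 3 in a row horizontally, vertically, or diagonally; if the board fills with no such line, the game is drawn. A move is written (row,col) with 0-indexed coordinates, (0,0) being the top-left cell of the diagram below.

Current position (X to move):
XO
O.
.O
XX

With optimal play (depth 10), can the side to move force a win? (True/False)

X winning at [XO/O./.O/XX]: False

ply 1, X at XO/O./.O/XX | (1,1)=+0→XO/OX/.O/XX*; (2,0)=-1→XO/O./XO/XX
ply 2, O at XO/OX/.O/XX | (2,0)=+0→XO/OX/OO/XX*
ply 3: XO/OX/OO/XX is terminal +0 (X); from XO/O./.O/XX depth 10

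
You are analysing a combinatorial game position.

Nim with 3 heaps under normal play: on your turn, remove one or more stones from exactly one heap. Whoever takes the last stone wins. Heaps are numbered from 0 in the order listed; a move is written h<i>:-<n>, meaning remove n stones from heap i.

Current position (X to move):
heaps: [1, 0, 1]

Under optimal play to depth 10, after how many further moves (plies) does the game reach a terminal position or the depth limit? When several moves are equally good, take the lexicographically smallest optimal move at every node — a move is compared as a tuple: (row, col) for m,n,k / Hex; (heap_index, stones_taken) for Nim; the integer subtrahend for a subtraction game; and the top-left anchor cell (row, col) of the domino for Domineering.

[(1,0,1)] X move#1: h0:-1:-1/(0,0,1)*, h2:-1:-1/(1,0,0)
[(0,0,1)] O move#2: h2:-1:+1/(0,0,0)*
[(0,0,0)] end (terminal -1, X#3); searched (1,0,1) to 10

PV length from [(1,0,1)]: 2 plies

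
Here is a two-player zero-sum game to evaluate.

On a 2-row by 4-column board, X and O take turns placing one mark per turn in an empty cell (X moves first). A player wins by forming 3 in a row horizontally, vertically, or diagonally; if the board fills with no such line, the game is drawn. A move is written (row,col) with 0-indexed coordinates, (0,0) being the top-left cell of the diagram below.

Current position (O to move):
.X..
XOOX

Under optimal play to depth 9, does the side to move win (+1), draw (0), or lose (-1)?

p1 O@[.X../XOOX]: (0,0)[OX../XOOX]+0* (0,2)[.XO./XOOX]+0 (0,3)[.X.O/XOOX]+0
p2 X@[OX../XOOX]: (0,2)[OXX./XOOX]+0* (0,3)[OX.X/XOOX]+0
p3 O@[OXX./XOOX]: (0,3)[OXXO/XOOX]+0*
p4 X@[OXXO/XOOX] terminal +0; root [.X../XOOX] d9

value(.X../XOOX, O) = 0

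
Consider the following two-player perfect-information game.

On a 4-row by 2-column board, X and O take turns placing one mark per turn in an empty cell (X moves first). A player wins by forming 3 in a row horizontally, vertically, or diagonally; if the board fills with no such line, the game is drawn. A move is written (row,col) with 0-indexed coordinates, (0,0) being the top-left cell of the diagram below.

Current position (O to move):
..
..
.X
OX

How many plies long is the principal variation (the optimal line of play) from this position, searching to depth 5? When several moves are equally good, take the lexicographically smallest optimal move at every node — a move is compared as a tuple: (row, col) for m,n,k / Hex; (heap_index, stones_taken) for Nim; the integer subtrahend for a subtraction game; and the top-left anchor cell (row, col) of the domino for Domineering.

PV length from [../../.X/OX]: 5 plies

ply 1, O at ../../.X/OX | (0,0)=-1→O./../.X/OX; (0,1)=-1→.O/../.X/OX; (1,0)=-1→../O./.X/OX; (1,1)=+0→../.O/.X/OX*; (2,0)=-1→../../OX/OX
ply 2, X at ../.O/.X/OX | (0,0)=+0→X./.O/.X/OX*; (0,1)=+0→.X/.O/.X/OX; (1,0)=+0→../XO/.X/OX; (2,0)=+0→../.O/XX/OX
ply 3, O at X./.O/.X/OX | (0,1)=+0→XO/.O/.X/OX*; (1,0)=+0→X./OO/.X/OX; (2,0)=+0→X./.O/OX/OX
ply 4, X at XO/.O/.X/OX | (1,0)=+0→XO/XO/.X/OX*; (2,0)=+0→XO/.O/XX/OX
ply 5, O at XO/XO/.X/OX | (2,0)=+0→XO/XO/OX/OX*
ply 6: XO/XO/OX/OX is terminal +0 (X); from ../../.X/OX depth 5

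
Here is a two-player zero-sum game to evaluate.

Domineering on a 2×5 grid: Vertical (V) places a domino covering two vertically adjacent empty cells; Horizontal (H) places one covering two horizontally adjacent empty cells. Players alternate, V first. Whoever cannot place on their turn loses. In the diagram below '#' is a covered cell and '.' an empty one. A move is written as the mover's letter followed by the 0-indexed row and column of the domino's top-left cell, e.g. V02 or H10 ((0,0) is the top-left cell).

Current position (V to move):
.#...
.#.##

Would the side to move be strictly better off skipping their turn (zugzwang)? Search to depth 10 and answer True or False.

zugzwang(.#.../.#.##, V) = False

ply 1, V at .#.../.#.## | V00=-1→##.../##.##; V02=+1→.##../.####*
ply 2, H at .##../.#### | H03=-1→.####/.####*
ply 3, V at .####/.#### | V00=+1→#####/#####*
ply 4: #####/##### is terminal -1 (H); from .#.../.#.## depth 10
pass branch (H moves first from the same position):
  | ply 1, H at .#.../.#.## | H02=-1→.###./.#.##*; H03=-1→.#.##/.#.##
  | ply 2, V at .###./.#.## | V00=+1→####./##.##*
  | ply 3: ####./##.## is terminal -1 (H); from .#.../.#.## depth 10
V moving scores +1; V passing scores +1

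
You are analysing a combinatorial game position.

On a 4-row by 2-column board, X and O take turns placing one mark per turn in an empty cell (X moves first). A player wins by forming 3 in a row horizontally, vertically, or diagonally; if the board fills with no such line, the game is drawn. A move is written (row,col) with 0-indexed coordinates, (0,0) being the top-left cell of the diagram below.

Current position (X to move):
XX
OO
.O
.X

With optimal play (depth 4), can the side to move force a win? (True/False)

p1 X@[XX/OO/.O/.X]: (2,0)[XX/OO/XO/.X]+0* (3,0)[XX/OO/.O/XX]+0
p2 O@[XX/OO/XO/.X]: (3,0)[XX/OO/XO/OX]+0*
p3 X@[XX/OO/XO/OX] terminal +0; root [XX/OO/.O/.X] d4

X winning at [XX/OO/.O/.X]: False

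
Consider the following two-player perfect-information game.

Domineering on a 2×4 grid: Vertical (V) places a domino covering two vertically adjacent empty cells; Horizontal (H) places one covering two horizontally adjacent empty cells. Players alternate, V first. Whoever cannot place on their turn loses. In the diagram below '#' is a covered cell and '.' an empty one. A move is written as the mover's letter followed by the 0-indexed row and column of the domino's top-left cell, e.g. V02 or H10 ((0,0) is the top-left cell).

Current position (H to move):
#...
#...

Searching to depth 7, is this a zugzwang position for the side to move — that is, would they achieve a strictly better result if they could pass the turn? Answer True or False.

ply 1, H at #.../#... | H01=+1→###./#...*; H02=+1→#.##/#...; H11=+1→#.../###.; H12=+1→#.../#.##
ply 2, V at ###./#... | V03=-1→####/#..#*
ply 3, H at ####/#..# | H11=+1→####/####*
ply 4: ####/#### is terminal -1 (V); from #.../#... depth 7
suppose H passes — search the same position with V to move:
pass> ply 1, V at #.../#... | V01=-1→##../##..; V02=+1→#.#./#.#.*; V03=-1→#..#/#..#
pass> ply 2: #.#./#.#. is terminal -1 (H); from #.../#... depth 7
for H: play +1, pass -1

zugzwang(#.../#..., H) = False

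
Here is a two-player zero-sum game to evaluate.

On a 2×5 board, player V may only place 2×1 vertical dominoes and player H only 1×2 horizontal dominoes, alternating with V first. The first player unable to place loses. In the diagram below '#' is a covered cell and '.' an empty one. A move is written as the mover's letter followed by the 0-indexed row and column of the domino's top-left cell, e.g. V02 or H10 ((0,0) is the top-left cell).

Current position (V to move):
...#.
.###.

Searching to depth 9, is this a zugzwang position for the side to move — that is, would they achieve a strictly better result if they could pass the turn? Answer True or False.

[...#./.###.] V move#1: V00:+1/#..#./####.*, V04:-1/...##/.####
[#..#./####.] H move#2: H01:-1/####./####.*
[####./####.] V move#3: V04:+1/#####/#####*
[#####/#####] end (terminal -1, H#4); searched ...#./.###. to 9
suppose V passes — search the same position with H to move:
pass> [...#./.###.] H move#1: H00:-1/##.#./.###.*, H01:-1/.###./.###.
pass> [##.#./.###.] V move#2: V04:+1/##.##/.####*
pass> [##.##/.####] end (terminal -1, H#3); searched ...#./.###. to 9
for V: play +1, pass +1

zugzwang(...#./.###., V) = False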